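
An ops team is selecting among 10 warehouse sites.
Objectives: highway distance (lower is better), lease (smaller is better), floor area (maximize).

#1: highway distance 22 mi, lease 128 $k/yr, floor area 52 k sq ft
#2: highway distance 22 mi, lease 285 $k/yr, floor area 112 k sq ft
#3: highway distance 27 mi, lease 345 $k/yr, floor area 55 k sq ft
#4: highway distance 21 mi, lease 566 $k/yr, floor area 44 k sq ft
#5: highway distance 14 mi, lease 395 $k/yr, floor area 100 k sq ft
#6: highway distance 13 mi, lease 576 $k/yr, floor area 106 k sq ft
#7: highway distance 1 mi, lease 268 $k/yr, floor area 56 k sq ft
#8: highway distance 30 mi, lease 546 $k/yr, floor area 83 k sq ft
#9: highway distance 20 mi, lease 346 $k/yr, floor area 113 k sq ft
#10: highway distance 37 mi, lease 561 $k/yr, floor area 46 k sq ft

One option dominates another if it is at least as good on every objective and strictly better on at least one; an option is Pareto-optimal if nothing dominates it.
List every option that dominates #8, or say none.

#2, #5, #9

#2: highway distance 22≤30, lease 285≤546, floor area 112≥83 — dominates #8.
#5: highway distance 14≤30, lease 395≤546, floor area 100≥83 — dominates #8.
#9: highway distance 20≤30, lease 346≤546, floor area 113≥83 — dominates #8.
Others (#1, #3, #4, #6, #7, #10) are each worse than #8 on at least one objective.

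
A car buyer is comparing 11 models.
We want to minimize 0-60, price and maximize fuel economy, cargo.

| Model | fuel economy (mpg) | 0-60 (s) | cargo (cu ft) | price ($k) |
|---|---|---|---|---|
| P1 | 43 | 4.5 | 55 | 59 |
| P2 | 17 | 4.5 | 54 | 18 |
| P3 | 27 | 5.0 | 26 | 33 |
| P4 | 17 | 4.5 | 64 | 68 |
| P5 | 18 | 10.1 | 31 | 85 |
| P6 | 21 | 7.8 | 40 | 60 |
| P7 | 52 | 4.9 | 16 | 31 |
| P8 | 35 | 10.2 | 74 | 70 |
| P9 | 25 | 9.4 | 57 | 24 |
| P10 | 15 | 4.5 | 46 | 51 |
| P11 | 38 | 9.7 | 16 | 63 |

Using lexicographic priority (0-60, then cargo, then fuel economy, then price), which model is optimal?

P4

First minimize 0-60: best is 4.5, kept {P1, P2, P4, P10}.
Then maximize cargo: best is 64, kept {P4}.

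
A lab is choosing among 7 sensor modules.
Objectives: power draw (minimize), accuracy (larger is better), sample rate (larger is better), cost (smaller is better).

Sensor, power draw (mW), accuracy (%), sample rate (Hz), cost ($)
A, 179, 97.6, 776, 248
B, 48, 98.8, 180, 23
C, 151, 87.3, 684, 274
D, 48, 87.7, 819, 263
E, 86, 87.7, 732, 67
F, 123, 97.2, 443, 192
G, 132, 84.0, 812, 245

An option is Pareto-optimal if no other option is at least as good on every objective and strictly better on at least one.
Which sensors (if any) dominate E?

A: worse on power draw (179 vs 86).
B: worse on sample rate (180 vs 732).
C: worse on power draw (151 vs 86).
D: worse on cost (263 vs 67).
F: worse on power draw (123 vs 86).
G: worse on power draw (132 vs 86).
No option dominates E.

none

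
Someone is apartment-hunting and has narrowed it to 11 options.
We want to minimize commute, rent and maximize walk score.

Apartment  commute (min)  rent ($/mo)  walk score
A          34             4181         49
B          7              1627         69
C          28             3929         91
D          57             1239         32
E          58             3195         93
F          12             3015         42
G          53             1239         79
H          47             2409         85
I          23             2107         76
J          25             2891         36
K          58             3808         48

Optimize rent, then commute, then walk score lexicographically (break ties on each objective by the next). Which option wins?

G

First minimize rent: best is 1239, kept {D, G}.
Then minimize commute: best is 53, kept {G}.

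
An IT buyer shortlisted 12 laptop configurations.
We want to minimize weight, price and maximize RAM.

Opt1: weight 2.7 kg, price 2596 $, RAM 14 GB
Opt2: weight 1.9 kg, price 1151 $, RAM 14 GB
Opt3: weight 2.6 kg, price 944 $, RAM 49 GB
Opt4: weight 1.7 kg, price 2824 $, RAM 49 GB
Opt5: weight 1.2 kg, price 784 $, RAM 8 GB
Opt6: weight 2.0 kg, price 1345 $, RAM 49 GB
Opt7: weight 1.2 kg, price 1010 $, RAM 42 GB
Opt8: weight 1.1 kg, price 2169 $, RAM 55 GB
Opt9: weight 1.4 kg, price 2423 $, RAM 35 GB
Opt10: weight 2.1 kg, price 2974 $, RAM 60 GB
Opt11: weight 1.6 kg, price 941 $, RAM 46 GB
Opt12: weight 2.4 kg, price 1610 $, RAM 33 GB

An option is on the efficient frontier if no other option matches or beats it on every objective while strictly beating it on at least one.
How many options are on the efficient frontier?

Opt1: dominated by Opt2 (weight 1.9≤2.7, price 1151≤2596, RAM 14≥14).
Opt2: dominated by Opt7 (weight 1.2≤1.9, price 1010≤1151, RAM 42≥14).
Opt3: not dominated.
Opt4: dominated by Opt8 (weight 1.1≤1.7, price 2169≤2824, RAM 55≥49).
Opt5: not dominated (best price).
Opt6: not dominated.
Opt7: not dominated.
Opt8: not dominated (best weight).
Opt9: dominated by Opt7 (weight 1.2≤1.4, price 1010≤2423, RAM 42≥35).
Opt10: not dominated (best RAM).
Opt11: not dominated.
Opt12: dominated by Opt6 (weight 2.0≤2.4, price 1345≤1610, RAM 49≥33).
Pareto-optimal: Opt3, Opt5, Opt6, Opt7, Opt8, Opt10, Opt11 → 7.

7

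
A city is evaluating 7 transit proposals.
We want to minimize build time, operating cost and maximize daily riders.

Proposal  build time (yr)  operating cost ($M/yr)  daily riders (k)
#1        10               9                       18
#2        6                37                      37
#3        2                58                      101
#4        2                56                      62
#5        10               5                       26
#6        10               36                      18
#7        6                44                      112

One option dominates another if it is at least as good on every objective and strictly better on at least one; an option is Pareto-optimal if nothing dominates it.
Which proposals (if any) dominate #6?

#1: build time 10≤10, operating cost 9≤36, daily riders 18≥18 — dominates #6.
#5: build time 10≤10, operating cost 5≤36, daily riders 26≥18 — dominates #6.
Others (#2, #3, #4, #7) are each worse than #6 on at least one objective.

#1, #5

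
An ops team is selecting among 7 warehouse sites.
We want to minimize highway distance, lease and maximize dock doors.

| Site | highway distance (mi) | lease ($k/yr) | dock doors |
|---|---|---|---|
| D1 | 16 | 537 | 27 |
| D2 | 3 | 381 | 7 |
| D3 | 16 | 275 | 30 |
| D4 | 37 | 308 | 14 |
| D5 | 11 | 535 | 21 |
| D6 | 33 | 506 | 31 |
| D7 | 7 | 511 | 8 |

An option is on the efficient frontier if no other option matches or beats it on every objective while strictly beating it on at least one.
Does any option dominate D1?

Yes

D3 vs D1: highway distance 16≤16, lease 275≤537, dock doors 30≥27 — D3 is at least as good on every objective and strictly better on at least one, so D3 dominates D1.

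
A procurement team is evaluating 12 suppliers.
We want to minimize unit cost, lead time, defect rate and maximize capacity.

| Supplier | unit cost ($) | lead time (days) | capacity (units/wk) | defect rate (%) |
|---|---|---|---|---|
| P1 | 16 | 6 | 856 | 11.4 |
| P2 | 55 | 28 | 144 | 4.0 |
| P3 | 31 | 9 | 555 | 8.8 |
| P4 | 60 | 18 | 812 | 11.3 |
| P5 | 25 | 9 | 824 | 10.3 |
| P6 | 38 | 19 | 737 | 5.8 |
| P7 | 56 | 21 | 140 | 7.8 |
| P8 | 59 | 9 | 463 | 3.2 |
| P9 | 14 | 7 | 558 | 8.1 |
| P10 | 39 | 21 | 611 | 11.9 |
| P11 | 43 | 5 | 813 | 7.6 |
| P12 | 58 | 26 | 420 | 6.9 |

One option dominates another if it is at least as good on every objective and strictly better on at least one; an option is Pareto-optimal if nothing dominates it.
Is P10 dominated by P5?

P5 vs P10: unit cost 25≤39, lead time 9≤21, capacity 824≥611, defect rate 10.3≤11.9 — P5 is at least as good on every objective with at least one strict improvement.

Yes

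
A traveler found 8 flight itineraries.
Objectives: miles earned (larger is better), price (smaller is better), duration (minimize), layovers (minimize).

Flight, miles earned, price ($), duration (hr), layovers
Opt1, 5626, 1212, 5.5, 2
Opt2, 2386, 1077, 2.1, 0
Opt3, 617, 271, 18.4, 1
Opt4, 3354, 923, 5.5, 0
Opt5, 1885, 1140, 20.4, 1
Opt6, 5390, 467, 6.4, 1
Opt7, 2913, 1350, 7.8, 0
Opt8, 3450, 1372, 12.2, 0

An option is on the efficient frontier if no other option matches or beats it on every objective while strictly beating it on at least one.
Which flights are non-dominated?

Opt1, Opt2, Opt3, Opt4, Opt6, Opt8

Opt1: not dominated (best miles earned).
Opt2: not dominated (best duration).
Opt3: not dominated (best price).
Opt4: not dominated.
Opt5: dominated by Opt2 (miles earned 2386≥1885, price 1077≤1140, duration 2.1≤20.4, layovers 0≤1).
Opt6: not dominated.
Opt7: dominated by Opt4 (miles earned 3354≥2913, price 923≤1350, duration 5.5≤7.8, layovers 0≤0).
Opt8: not dominated.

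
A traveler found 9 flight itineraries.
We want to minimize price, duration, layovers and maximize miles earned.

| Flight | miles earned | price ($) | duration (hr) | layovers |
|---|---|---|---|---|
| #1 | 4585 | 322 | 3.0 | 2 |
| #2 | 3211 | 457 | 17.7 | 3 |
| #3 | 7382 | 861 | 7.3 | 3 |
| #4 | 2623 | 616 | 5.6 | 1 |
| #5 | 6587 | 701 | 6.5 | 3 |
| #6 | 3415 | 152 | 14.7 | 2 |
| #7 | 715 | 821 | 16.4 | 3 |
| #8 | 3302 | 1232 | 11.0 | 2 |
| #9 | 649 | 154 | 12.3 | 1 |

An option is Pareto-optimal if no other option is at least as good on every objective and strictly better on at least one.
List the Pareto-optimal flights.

#1, #3, #4, #5, #6, #9

#1: not dominated (best duration).
#2: dominated by #1 (miles earned 4585≥3211, price 322≤457, duration 3.0≤17.7, layovers 2≤3).
#3: not dominated (best miles earned).
#4: not dominated.
#5: not dominated.
#6: not dominated (best price).
#7: dominated by #1 (miles earned 4585≥715, price 322≤821, duration 3.0≤16.4, layovers 2≤3).
#8: dominated by #1 (miles earned 4585≥3302, price 322≤1232, duration 3.0≤11.0, layovers 2≤2).
#9: not dominated.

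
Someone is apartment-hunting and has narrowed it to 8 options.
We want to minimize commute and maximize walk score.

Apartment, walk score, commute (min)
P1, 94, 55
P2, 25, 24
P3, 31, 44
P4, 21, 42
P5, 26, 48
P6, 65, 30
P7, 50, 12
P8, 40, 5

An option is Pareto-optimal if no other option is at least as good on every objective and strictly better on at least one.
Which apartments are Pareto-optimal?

P1, P6, P7, P8

P1: not dominated (best walk score).
P2: dominated by P7 (walk score 50≥25, commute 12≤24).
P3: dominated by P6 (walk score 65≥31, commute 30≤44).
P4: dominated by P2 (walk score 25≥21, commute 24≤42).
P5: dominated by P3 (walk score 31≥26, commute 44≤48).
P6: not dominated.
P7: not dominated.
P8: not dominated (best commute).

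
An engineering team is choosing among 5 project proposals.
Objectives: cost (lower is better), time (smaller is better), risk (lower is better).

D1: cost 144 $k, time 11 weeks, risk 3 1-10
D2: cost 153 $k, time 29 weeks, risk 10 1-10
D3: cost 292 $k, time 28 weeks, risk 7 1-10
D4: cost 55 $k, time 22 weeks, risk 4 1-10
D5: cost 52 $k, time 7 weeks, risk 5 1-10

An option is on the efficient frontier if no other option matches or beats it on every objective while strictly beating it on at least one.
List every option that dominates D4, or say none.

D1: worse on cost (144 vs 55).
D2: worse on cost (153 vs 55).
D3: worse on cost (292 vs 55).
D5: worse on risk (5 vs 4).
No option dominates D4.

none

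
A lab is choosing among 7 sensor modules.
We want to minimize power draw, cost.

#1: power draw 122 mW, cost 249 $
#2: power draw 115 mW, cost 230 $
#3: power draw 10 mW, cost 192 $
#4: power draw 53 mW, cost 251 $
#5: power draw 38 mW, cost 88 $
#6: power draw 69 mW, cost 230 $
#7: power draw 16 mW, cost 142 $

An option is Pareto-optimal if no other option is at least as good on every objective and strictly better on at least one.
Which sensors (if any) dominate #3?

none

#1: worse on power draw (122 vs 10).
#2: worse on power draw (115 vs 10).
#4: worse on power draw (53 vs 10).
#5: worse on power draw (38 vs 10).
#6: worse on power draw (69 vs 10).
#7: worse on power draw (16 vs 10).
No option dominates #3.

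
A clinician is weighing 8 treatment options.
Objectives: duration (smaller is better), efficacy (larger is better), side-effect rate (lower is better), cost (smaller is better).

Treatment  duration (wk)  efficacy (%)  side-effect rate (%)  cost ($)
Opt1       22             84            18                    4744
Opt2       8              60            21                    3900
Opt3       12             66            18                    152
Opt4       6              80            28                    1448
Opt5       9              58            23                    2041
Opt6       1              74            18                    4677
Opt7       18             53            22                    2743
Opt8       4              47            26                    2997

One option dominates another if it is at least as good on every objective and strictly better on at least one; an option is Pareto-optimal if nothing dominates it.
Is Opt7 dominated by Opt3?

Yes

Opt3 vs Opt7: duration 12≤18, efficacy 66≥53, side-effect rate 18≤22, cost 152≤2743 — Opt3 is at least as good on every objective with at least one strict improvement.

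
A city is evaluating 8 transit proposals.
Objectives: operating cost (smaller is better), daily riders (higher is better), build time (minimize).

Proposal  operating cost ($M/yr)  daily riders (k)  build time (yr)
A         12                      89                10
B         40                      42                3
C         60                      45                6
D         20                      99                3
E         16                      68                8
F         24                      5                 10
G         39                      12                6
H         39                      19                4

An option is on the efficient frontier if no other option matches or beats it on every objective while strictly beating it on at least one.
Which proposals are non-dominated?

A: not dominated (best operating cost).
B: dominated by D (operating cost 20≤40, daily riders 99≥42, build time 3≤3).
C: dominated by D (operating cost 20≤60, daily riders 99≥45, build time 3≤6).
D: not dominated (best daily riders).
E: not dominated.
F: dominated by A (operating cost 12≤24, daily riders 89≥5, build time 10≤10).
G: dominated by D (operating cost 20≤39, daily riders 99≥12, build time 3≤6).
H: dominated by D (operating cost 20≤39, daily riders 99≥19, build time 3≤4).

A, D, E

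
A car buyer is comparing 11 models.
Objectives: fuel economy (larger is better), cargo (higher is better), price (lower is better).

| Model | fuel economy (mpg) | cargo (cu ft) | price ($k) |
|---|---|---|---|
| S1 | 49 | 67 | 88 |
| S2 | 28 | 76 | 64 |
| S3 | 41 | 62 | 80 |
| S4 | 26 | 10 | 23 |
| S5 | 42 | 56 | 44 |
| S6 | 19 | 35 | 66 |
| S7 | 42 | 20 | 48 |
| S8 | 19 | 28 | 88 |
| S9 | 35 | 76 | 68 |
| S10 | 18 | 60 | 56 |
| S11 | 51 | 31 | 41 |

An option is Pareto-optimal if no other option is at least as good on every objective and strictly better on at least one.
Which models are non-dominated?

S1, S2, S3, S4, S5, S9, S10, S11

S1: not dominated.
S2: not dominated.
S3: not dominated.
S4: not dominated (best price).
S5: not dominated.
S6: dominated by S2 (fuel economy 28≥19, cargo 76≥35, price 64≤66).
S7: dominated by S5 (fuel economy 42≥42, cargo 56≥20, price 44≤48).
S8: dominated by S1 (fuel economy 49≥19, cargo 67≥28, price 88≤88).
S9: not dominated.
S10: not dominated.
S11: not dominated (best fuel economy).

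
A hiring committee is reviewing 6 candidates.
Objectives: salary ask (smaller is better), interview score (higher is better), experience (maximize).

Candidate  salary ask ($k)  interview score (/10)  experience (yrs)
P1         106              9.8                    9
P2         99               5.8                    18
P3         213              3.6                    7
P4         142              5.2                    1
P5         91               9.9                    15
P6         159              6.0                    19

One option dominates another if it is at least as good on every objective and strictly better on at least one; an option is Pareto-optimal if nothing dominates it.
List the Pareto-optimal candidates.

P2, P5, P6

P1: dominated by P5 (salary ask 91≤106, interview score 9.9≥9.8, experience 15≥9).
P2: not dominated.
P3: dominated by P1 (salary ask 106≤213, interview score 9.8≥3.6, experience 9≥7).
P4: dominated by P1 (salary ask 106≤142, interview score 9.8≥5.2, experience 9≥1).
P5: not dominated (best salary ask).
P6: not dominated (best experience).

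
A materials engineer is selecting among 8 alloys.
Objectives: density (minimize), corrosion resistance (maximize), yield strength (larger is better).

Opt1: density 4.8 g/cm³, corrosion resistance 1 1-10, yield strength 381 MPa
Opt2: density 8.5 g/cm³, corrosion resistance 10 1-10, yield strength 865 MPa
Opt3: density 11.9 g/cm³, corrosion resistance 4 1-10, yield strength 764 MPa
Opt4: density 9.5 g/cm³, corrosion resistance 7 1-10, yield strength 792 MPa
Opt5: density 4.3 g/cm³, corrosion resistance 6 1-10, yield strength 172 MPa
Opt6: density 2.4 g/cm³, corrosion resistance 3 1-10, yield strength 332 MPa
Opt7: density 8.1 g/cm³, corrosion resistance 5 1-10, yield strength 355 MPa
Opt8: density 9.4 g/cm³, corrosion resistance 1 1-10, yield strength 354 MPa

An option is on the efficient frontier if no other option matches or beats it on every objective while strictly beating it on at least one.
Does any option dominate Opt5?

Opt1: worse on density (4.8 vs 4.3).
Opt2: worse on density (8.5 vs 4.3).
Opt3: worse on density (11.9 vs 4.3).
Opt4: worse on density (9.5 vs 4.3).
Opt6: worse on corrosion resistance (3 vs 6).
Opt7: worse on density (8.1 vs 4.3).
Opt8: worse on density (9.4 vs 4.3).
No option is at least as good as Opt5 on every objective and strictly better on one.

No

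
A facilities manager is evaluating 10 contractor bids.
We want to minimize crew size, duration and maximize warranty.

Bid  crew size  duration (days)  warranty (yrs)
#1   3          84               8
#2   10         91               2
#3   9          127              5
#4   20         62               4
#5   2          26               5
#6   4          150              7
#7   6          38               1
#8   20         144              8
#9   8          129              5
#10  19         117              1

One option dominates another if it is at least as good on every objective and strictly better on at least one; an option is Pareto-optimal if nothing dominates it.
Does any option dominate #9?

#1 vs #9: crew size 3≤8, duration 84≤129, warranty 8≥5 — #1 is at least as good on every objective and strictly better on at least one, so #1 dominates #9.

Yes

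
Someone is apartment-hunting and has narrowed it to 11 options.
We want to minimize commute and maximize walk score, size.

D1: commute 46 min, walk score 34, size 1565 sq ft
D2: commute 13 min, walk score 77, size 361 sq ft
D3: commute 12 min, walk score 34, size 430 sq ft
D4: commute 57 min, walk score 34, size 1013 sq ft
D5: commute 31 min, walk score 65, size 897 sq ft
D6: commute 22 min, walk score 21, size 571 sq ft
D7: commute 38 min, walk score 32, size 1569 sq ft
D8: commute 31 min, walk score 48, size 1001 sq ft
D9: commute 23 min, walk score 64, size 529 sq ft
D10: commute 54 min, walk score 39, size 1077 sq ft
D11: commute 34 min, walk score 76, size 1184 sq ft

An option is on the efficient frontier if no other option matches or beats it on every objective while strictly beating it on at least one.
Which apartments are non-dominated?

D1, D2, D3, D5, D6, D7, D8, D9, D11

D1: not dominated.
D2: not dominated (best walk score).
D3: not dominated (best commute).
D4: dominated by D1 (commute 46≤57, walk score 34≥34, size 1565≥1013).
D5: not dominated.
D6: not dominated.
D7: not dominated (best size).
D8: not dominated.
D9: not dominated.
D10: dominated by D11 (commute 34≤54, walk score 76≥39, size 1184≥1077).
D11: not dominated.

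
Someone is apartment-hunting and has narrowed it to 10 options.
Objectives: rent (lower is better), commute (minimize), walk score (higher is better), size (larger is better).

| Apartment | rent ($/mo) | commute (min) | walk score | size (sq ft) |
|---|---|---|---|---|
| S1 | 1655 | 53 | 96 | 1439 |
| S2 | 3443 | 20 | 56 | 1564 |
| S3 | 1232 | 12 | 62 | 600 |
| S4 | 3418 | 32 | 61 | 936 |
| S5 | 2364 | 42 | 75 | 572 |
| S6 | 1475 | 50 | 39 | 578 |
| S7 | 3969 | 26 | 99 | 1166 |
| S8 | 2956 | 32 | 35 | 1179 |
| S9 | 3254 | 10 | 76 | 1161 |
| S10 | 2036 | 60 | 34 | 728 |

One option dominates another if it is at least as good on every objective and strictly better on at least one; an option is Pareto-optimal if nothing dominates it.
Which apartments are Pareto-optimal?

S1, S2, S3, S5, S7, S8, S9

S1: not dominated.
S2: not dominated (best size).
S3: not dominated (best rent).
S4: dominated by S9 (rent 3254≤3418, commute 10≤32, walk score 76≥61, size 1161≥936).
S5: not dominated.
S6: dominated by S3 (rent 1232≤1475, commute 12≤50, walk score 62≥39, size 600≥578).
S7: not dominated (best walk score).
S8: not dominated.
S9: not dominated (best commute).
S10: dominated by S1 (rent 1655≤2036, commute 53≤60, walk score 96≥34, size 1439≥728).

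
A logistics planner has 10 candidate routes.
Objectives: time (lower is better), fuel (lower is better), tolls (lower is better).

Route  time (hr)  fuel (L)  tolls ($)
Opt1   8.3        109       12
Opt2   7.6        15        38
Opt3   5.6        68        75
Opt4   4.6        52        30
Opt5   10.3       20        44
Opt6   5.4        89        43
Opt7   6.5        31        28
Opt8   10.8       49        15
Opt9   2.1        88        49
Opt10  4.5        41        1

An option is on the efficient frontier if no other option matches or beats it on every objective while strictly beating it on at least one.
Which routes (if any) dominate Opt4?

Opt10: time 4.5≤4.6, fuel 41≤52, tolls 1≤30 — dominates Opt4.
Others (Opt1, Opt2, Opt3, Opt5, Opt6, Opt7, Opt8, Opt9) are each worse than Opt4 on at least one objective.

Opt10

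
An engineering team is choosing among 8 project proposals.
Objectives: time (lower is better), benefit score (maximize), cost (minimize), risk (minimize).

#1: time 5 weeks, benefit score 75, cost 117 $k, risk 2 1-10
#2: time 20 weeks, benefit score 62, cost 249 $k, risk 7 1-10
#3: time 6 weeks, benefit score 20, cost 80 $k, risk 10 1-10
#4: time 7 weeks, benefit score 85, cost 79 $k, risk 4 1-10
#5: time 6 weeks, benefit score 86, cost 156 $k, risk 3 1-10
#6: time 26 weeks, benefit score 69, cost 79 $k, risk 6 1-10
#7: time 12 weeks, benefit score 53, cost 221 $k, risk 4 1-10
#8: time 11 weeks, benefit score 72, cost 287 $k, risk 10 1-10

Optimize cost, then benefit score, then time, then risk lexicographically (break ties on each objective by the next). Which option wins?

#4

First minimize cost: best is 79, kept {#4, #6}.
Then maximize benefit score: best is 85, kept {#4}.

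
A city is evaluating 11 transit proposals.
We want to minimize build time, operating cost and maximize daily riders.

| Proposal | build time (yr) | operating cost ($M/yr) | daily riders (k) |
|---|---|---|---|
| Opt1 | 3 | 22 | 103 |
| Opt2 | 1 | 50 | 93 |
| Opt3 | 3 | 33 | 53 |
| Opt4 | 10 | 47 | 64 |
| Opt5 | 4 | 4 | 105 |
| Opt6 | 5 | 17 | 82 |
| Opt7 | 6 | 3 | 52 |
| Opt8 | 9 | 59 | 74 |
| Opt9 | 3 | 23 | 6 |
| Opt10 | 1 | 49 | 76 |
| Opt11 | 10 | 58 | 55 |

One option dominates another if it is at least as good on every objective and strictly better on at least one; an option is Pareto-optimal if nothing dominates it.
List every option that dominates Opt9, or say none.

Opt1: build time 3≤3, operating cost 22≤23, daily riders 103≥6 — dominates Opt9.
Others (Opt2, Opt3, Opt4, Opt5, Opt6, Opt7, Opt8, Opt10, Opt11) are each worse than Opt9 on at least one objective.

Opt1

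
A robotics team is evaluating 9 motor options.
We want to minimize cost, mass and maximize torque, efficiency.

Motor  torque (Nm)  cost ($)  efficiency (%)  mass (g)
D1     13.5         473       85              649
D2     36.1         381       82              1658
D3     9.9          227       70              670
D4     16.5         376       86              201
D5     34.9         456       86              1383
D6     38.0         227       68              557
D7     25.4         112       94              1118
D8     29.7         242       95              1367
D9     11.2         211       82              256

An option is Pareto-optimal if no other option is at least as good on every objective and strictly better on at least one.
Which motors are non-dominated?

D1: dominated by D4 (torque 16.5≥13.5, cost 376≤473, efficiency 86≥85, mass 201≤649).
D2: not dominated.
D3: dominated by D9 (torque 11.2≥9.9, cost 211≤227, efficiency 82≥70, mass 256≤670).
D4: not dominated (best mass).
D5: not dominated.
D6: not dominated (best torque).
D7: not dominated (best cost).
D8: not dominated (best efficiency).
D9: not dominated.

D2, D4, D5, D6, D7, D8, D9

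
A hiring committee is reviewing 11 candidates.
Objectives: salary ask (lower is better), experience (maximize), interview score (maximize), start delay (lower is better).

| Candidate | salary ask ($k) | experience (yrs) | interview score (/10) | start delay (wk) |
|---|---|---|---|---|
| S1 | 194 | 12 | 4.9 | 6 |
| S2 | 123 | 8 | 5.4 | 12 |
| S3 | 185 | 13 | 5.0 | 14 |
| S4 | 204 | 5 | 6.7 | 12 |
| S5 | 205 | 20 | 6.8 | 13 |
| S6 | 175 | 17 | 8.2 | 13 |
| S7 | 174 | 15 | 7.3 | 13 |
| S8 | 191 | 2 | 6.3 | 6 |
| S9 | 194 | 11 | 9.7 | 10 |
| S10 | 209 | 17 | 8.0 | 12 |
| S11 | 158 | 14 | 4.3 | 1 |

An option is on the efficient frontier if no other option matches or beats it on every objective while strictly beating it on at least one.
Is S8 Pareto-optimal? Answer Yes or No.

Yes

S1: worse on salary ask (194 vs 191).
S2: worse on interview score (5.4 vs 6.3).
S3: worse on interview score (5.0 vs 6.3).
S4: worse on salary ask (204 vs 191).
S5: worse on salary ask (205 vs 191).
S6: worse on start delay (13 vs 6).
S7: worse on start delay (13 vs 6).
S9: worse on salary ask (194 vs 191).
S10: worse on salary ask (209 vs 191).
S11: worse on interview score (4.3 vs 6.3).
No option is at least as good as S8 on every objective and strictly better on one.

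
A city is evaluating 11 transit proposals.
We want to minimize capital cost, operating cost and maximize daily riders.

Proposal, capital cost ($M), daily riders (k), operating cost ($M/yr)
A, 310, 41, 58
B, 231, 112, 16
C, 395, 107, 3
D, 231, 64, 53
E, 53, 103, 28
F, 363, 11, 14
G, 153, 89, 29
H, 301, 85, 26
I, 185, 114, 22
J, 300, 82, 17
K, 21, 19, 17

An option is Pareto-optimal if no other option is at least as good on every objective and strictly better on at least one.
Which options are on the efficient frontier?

A: dominated by B (capital cost 231≤310, daily riders 112≥41, operating cost 16≤58).
B: not dominated.
C: not dominated (best operating cost).
D: dominated by B (capital cost 231≤231, daily riders 112≥64, operating cost 16≤53).
E: not dominated.
F: not dominated.
G: dominated by E (capital cost 53≤153, daily riders 103≥89, operating cost 28≤29).
H: dominated by B (capital cost 231≤301, daily riders 112≥85, operating cost 16≤26).
I: not dominated (best daily riders).
J: dominated by B (capital cost 231≤300, daily riders 112≥82, operating cost 16≤17).
K: not dominated (best capital cost).

B, C, E, F, I, K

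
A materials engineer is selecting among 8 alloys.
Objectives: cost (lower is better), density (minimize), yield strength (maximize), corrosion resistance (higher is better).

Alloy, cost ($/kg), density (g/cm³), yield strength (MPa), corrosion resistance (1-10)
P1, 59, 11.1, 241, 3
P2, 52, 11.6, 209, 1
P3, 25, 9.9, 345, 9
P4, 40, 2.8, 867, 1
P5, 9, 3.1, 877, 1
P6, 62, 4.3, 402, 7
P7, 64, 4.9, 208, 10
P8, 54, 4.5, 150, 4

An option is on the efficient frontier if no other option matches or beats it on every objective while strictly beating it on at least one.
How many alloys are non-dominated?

6

P1: dominated by P3 (cost 25≤59, density 9.9≤11.1, yield strength 345≥241, corrosion resistance 9≥3).
P2: dominated by P3 (cost 25≤52, density 9.9≤11.6, yield strength 345≥209, corrosion resistance 9≥1).
P3: not dominated.
P4: not dominated (best density).
P5: not dominated (best cost).
P6: not dominated.
P7: not dominated (best corrosion resistance).
P8: not dominated.
Pareto-optimal: P3, P4, P5, P6, P7, P8 → 6.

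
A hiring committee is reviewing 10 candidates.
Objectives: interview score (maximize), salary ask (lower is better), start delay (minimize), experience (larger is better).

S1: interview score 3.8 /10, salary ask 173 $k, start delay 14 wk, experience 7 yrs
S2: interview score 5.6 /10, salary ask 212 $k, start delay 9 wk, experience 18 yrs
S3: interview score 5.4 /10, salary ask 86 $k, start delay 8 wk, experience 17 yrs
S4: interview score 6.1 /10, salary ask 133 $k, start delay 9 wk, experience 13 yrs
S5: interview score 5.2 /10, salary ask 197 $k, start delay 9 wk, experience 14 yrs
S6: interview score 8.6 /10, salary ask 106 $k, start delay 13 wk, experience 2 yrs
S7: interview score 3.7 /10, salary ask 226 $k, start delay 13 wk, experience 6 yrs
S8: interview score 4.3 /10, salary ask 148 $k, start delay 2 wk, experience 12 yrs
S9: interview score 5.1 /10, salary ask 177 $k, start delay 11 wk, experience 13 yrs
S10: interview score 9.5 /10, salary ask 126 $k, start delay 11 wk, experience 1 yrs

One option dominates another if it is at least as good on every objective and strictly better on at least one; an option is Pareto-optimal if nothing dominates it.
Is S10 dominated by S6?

S6 vs S10: S6 is worse on interview score (8.6 vs 9.5), so it does not dominate S10.

No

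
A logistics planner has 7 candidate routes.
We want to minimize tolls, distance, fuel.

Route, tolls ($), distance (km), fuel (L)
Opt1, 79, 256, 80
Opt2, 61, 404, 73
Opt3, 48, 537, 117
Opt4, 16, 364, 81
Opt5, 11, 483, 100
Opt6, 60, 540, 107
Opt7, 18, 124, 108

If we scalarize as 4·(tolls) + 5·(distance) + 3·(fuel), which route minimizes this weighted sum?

Opt1: 4·79 + 5·256 + 3·80 = 1836
Opt2: 4·61 + 5·404 + 3·73 = 2483
Opt3: 4·48 + 5·537 + 3·117 = 3228
Opt4: 4·16 + 5·364 + 3·81 = 2127
Opt5: 4·11 + 5·483 + 3·100 = 2759
Opt6: 4·60 + 5·540 + 3·107 = 3261
Opt7: 4·18 + 5·124 + 3·108 = 1016
Lowest: Opt7 at 1016.

Opt7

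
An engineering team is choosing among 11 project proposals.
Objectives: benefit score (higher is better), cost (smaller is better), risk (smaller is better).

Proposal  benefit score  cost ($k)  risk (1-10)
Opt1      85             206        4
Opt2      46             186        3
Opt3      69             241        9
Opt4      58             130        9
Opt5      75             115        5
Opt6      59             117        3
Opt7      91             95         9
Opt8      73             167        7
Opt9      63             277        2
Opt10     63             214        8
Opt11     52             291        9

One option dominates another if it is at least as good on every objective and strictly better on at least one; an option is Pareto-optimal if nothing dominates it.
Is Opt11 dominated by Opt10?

Yes

Opt10 vs Opt11: benefit score 63≥52, cost 214≤291, risk 8≤9 — Opt10 is at least as good on every objective with at least one strict improvement.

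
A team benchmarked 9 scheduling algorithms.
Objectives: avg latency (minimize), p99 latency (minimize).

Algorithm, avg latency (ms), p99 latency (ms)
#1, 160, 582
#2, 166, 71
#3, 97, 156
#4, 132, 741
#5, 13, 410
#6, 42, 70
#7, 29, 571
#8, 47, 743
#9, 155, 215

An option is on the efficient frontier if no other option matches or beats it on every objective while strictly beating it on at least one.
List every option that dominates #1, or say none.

#3: avg latency 97≤160, p99 latency 156≤582 — dominates #1.
#5: avg latency 13≤160, p99 latency 410≤582 — dominates #1.
#6: avg latency 42≤160, p99 latency 70≤582 — dominates #1.
#7: avg latency 29≤160, p99 latency 571≤582 — dominates #1.
#9: avg latency 155≤160, p99 latency 215≤582 — dominates #1.
Others (#2, #4, #8) are each worse than #1 on at least one objective.

#3, #5, #6, #7, #9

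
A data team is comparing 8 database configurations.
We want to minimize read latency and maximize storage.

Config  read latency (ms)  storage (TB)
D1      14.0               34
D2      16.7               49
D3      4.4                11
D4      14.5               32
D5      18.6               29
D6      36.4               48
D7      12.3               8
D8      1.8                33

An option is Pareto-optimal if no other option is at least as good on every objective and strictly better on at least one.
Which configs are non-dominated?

D1: not dominated.
D2: not dominated (best storage).
D3: dominated by D8 (read latency 1.8≤4.4, storage 33≥11).
D4: dominated by D1 (read latency 14.0≤14.5, storage 34≥32).
D5: dominated by D1 (read latency 14.0≤18.6, storage 34≥29).
D6: dominated by D2 (read latency 16.7≤36.4, storage 49≥48).
D7: dominated by D3 (read latency 4.4≤12.3, storage 11≥8).
D8: not dominated (best read latency).

D1, D2, D8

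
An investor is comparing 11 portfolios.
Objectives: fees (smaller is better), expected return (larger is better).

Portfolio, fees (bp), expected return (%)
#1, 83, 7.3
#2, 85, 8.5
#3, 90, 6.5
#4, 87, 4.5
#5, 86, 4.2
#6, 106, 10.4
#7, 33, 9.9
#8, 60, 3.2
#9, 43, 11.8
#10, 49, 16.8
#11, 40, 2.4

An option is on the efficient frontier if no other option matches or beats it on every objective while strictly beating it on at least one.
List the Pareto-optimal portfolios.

#1: dominated by #7 (fees 33≤83, expected return 9.9≥7.3).
#2: dominated by #7 (fees 33≤85, expected return 9.9≥8.5).
#3: dominated by #1 (fees 83≤90, expected return 7.3≥6.5).
#4: dominated by #1 (fees 83≤87, expected return 7.3≥4.5).
#5: dominated by #1 (fees 83≤86, expected return 7.3≥4.2).
#6: dominated by #9 (fees 43≤106, expected return 11.8≥10.4).
#7: not dominated (best fees).
#8: dominated by #7 (fees 33≤60, expected return 9.9≥3.2).
#9: not dominated.
#10: not dominated (best expected return).
#11: dominated by #7 (fees 33≤40, expected return 9.9≥2.4).

#7, #9, #10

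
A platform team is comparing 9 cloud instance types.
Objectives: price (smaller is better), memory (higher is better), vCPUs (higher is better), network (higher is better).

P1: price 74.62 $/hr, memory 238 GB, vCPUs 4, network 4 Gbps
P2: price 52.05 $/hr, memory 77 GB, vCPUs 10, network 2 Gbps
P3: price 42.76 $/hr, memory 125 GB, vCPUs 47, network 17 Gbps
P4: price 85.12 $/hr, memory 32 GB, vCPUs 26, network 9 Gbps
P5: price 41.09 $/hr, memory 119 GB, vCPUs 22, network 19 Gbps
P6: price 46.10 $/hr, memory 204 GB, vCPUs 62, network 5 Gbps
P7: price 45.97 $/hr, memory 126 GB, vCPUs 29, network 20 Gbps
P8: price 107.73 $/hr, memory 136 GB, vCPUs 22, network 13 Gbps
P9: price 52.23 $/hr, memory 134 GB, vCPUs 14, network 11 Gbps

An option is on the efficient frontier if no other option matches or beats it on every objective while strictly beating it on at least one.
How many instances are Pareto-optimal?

P1: not dominated (best memory).
P2: dominated by P3 (price 42.76≤52.05, memory 125≥77, vCPUs 47≥10, network 17≥2).
P3: not dominated.
P4: dominated by P3 (price 42.76≤85.12, memory 125≥32, vCPUs 47≥26, network 17≥9).
P5: not dominated (best price).
P6: not dominated (best vCPUs).
P7: not dominated (best network).
P8: not dominated.
P9: not dominated.
Pareto-optimal: P1, P3, P5, P6, P7, P8, P9 → 7.

7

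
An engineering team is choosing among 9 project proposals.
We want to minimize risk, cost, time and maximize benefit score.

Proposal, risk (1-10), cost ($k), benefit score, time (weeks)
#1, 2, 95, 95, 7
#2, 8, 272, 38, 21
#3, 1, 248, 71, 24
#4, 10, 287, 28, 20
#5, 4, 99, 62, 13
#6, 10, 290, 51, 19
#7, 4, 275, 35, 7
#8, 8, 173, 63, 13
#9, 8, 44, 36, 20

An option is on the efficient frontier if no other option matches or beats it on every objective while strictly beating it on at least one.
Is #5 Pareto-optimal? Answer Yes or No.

No

#1 vs #5: risk 2≤4, cost 95≤99, benefit score 95≥62, time 7≤13 — #1 is at least as good on every objective and strictly better on at least one, so #1 dominates #5.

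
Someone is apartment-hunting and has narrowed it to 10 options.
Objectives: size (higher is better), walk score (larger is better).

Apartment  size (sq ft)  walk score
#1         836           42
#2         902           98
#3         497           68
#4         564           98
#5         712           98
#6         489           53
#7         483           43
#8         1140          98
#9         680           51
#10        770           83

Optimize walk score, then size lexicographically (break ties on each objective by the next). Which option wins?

First maximize walk score: best is 98, kept {#2, #4, #5, #8}.
Then maximize size: best is 1140, kept {#8}.

#8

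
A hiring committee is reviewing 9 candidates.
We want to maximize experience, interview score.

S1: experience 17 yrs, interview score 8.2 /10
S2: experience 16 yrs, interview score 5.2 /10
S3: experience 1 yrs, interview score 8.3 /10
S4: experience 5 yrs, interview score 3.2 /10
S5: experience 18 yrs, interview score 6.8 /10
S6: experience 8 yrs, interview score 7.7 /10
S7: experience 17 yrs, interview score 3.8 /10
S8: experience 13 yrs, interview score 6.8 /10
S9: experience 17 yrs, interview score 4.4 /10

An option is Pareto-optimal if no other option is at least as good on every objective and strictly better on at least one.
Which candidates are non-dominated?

S1, S3, S5

S1: not dominated.
S2: dominated by S1 (experience 17≥16, interview score 8.2≥5.2).
S3: not dominated (best interview score).
S4: dominated by S1 (experience 17≥5, interview score 8.2≥3.2).
S5: not dominated (best experience).
S6: dominated by S1 (experience 17≥8, interview score 8.2≥7.7).
S7: dominated by S1 (experience 17≥17, interview score 8.2≥3.8).
S8: dominated by S1 (experience 17≥13, interview score 8.2≥6.8).
S9: dominated by S1 (experience 17≥17, interview score 8.2≥4.4).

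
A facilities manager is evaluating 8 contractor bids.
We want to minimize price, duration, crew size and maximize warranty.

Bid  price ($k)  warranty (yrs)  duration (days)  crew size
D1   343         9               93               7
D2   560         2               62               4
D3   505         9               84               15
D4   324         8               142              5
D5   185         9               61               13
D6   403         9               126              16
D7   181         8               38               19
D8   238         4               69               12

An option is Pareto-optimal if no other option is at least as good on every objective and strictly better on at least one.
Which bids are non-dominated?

D1, D2, D4, D5, D7, D8

D1: not dominated.
D2: not dominated (best crew size).
D3: dominated by D5 (price 185≤505, warranty 9≥9, duration 61≤84, crew size 13≤15).
D4: not dominated.
D5: not dominated.
D6: dominated by D1 (price 343≤403, warranty 9≥9, duration 93≤126, crew size 7≤16).
D7: not dominated (best price).
D8: not dominated.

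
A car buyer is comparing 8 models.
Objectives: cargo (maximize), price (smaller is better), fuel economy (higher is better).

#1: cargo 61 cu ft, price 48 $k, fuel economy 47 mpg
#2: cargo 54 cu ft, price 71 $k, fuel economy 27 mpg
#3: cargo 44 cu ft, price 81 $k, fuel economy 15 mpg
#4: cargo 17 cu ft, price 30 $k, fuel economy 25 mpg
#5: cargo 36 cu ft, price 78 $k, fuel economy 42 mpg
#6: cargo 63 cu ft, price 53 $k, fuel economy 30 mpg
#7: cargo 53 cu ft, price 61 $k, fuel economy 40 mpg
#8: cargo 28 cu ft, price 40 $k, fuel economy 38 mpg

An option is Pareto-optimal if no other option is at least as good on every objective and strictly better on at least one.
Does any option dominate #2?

#1 vs #2: cargo 61≥54, price 48≤71, fuel economy 47≥27 — #1 is at least as good on every objective and strictly better on at least one, so #1 dominates #2.

Yes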